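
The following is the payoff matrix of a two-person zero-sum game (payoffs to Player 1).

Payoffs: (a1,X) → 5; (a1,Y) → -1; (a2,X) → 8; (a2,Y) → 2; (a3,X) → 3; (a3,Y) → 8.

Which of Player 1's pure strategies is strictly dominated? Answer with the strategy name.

a2 gives a strictly higher payoff than a1 against every column: 8 > 5, 2 > -1.
So a1 is strictly dominated and Player 1 never plays it.

a1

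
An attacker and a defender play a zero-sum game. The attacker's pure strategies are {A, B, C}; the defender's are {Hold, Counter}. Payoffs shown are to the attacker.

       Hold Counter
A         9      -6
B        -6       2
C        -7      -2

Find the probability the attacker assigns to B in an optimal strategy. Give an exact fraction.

15/23

Row minima: A → -6, B → -6, C → -7; maximin = -6.
Column maxima: Hold → 9, Counter → 2; minimax = 2.
-6 ≠ 2, so there is no saddle point; optimal play is mixed.
C is strictly dominated by B, so the attacker never plays it.
On the remaining 2×2 (A, B vs Hold, Counter):
Let the attacker play A with probability p. Expected payoff against Hold: 9p + (-6)(1−p) = 15p − 6; against Counter: (-6)p + 2(1−p) = −8p + 2.
Setting these equal: 15p − 6 = −8p + 2 ⇒ 23p = 8 ⇒ p = 8/23, and the value is (15)·(8/23) − 6 = -18/23.
For the defender: with q = P(Hold), equating A's and B's payoffs gives 15q − 6 = −8q + 2 ⇒ q = 8/23.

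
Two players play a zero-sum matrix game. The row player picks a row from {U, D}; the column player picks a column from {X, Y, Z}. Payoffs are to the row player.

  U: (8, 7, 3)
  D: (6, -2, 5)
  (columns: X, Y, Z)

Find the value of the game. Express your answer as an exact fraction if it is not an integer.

41/11

Row minima: U → 3, D → -2; maximin = 3.
Column maxima: X → 8, Y → 7, Z → 5; minimax = 5.
3 ≠ 5, so there is no saddle point; optimal play is mixed.
X is strictly dominated by Y (it gives the row player strictly more in every row), so the column player never plays it.
On the remaining 2×2 (U, D vs Y, Z):
Let the row player play U with probability p. Expected payoff against Y: 7p + (-2)(1−p) = 9p − 2; against Z: 3p + 5(1−p) = −2p + 5.
Setting these equal: 9p − 2 = −2p + 5 ⇒ 11p = 7 ⇒ p = 7/11, and the value is (9)·(7/11) − 2 = 41/11.
For the column player: with q = P(Y), equating U's and D's payoffs gives 4q + 3 = −7q + 5 ⇒ q = 2/11.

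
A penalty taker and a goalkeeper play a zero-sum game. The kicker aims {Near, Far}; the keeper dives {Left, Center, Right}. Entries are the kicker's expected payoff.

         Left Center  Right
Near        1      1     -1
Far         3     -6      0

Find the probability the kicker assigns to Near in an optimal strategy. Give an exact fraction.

3/4

Row minima: Near → -1, Far → -6; maximin = -1.
Column maxima: Left → 3, Center → 1, Right → 0; minimax = 0.
-1 ≠ 0, so there is no saddle point; optimal play is mixed.
Left is strictly dominated by Right (it gives the kicker strictly more in every row), so the keeper never plays it.
On the remaining 2×2 (Near, Far vs Center, Right):
Let the kicker play Near with probability p. Expected payoff against Center: 1p + (-6)(1−p) = 7p − 6; against Right: (-1)p + 0(1−p) = −p.
Setting these equal: 7p − 6 = −p ⇒ 8p = 6 ⇒ p = 3/4, and the value is (7)·(3/4) − 6 = -3/4.
For the keeper: with q = P(Center), equating Near's and Far's payoffs gives 2q − 1 = −6q ⇒ q = 1/8.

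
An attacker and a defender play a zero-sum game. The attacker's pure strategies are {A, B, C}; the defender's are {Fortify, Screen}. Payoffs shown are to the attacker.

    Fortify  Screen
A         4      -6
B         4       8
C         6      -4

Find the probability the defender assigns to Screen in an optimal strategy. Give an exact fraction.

Row minima: A → -6, B → 4, C → -4; maximin = 4.
Column maxima: Fortify → 6, Screen → 8; minimax = 6.
4 ≠ 6, so there is no saddle point; optimal play is mixed.
A is strictly dominated by C, so the attacker never plays it.
On the remaining 2×2 (B, C vs Fortify, Screen):
Let the attacker play B with probability p. Expected payoff against Fortify: 4p + 6(1−p) = −2p + 6; against Screen: 8p + (-4)(1−p) = 12p − 4.
Setting these equal: −2p + 6 = 12p − 4 ⇒ −14p = -10 ⇒ p = 5/7, and the value is (-2)·(5/7) + 6 = 32/7.
For the defender: with q = P(Fortify), equating B's and C's payoffs gives −4q + 8 = 10q − 4 ⇒ q = 6/7.

1/7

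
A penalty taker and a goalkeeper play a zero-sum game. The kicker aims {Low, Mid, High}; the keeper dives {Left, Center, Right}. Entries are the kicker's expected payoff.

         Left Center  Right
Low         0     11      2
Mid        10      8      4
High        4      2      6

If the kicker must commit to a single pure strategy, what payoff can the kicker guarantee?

Row minima: Low → 0, Mid → 4, High → 2.
The best of these is 4.

4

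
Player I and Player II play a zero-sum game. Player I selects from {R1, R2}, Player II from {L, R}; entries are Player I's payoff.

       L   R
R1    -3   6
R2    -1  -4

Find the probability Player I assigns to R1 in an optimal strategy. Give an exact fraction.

1/4

Row minima: R1 → -3, R2 → -4; maximin = -3.
Column maxima: L → -1, R → 6; minimax = -1.
-3 ≠ -1, so there is no saddle point; optimal play is mixed.
Let Player I play R1 with probability p. Expected payoff against L: (-3)p + (-1)(1−p) = −2p − 1; against R: 6p + (-4)(1−p) = 10p − 4.
Setting these equal: −2p − 1 = 10p − 4 ⇒ −12p = -3 ⇒ p = 1/4, and the value is (-2)·(1/4) − 1 = -3/2.
For Player II: with q = P(L), equating R1's and R2's payoffs gives −9q + 6 = 3q − 4 ⇒ q = 5/6.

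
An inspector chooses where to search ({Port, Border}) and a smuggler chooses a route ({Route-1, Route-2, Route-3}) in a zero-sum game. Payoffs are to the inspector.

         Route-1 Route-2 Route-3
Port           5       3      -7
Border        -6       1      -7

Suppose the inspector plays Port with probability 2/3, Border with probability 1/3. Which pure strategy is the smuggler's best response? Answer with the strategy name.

If the smuggler plays Route-1, the inspector's expected payoff is (2/3)·5 + (1/3)·(-6) = 4/3.
If the smuggler plays Route-2, the inspector's expected payoff is (2/3)·3 + (1/3)·1 = 7/3.
If the smuggler plays Route-3, the inspector's expected payoff is (2/3)·(-7) + (1/3)·(-7) = -7.
The smuggler minimizes the inspector's payoff; the smallest is -7, so the best response is Route-3.

Route-3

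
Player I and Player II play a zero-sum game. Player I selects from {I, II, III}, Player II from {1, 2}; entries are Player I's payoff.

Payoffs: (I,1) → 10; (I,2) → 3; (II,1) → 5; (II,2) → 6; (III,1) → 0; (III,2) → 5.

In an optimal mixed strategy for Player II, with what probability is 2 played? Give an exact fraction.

5/8

Row minima: I → 3, II → 5, III → 0; maximin = 5.
Column maxima: 1 → 10, 2 → 6; minimax = 6.
5 ≠ 6, so there is no saddle point; optimal play is mixed.
III is strictly dominated by II, so Player I never plays it.
On the remaining 2×2 (I, II vs 1, 2):
Let Player I play I with probability p. Expected payoff against 1: 10p + 5(1−p) = 5p + 5; against 2: 3p + 6(1−p) = −3p + 6.
Setting these equal: 5p + 5 = −3p + 6 ⇒ 8p = 1 ⇒ p = 1/8, and the value is (5)·(1/8) + 5 = 45/8.
For Player II: with q = P(1), equating I's and II's payoffs gives 7q + 3 = −q + 6 ⇒ q = 3/8.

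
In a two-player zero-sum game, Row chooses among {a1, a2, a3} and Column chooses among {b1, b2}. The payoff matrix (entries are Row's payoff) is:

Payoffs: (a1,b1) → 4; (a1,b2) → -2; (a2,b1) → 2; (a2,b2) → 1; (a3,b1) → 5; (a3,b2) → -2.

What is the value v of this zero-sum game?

Row minima: a1 → -2, a2 → 1, a3 → -2; maximin = 1.
Column maxima: b1 → 5, b2 → 1; minimax = 1.
Since maximin = minimax = 1, there is a saddle point and the value is 1.

1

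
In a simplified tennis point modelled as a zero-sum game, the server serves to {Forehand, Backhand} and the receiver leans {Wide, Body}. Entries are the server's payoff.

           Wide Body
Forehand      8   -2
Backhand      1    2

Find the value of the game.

18/11

Row minima: Forehand → -2, Backhand → 1; maximin = 1.
Column maxima: Wide → 8, Body → 2; minimax = 2.
1 ≠ 2, so there is no saddle point; optimal play is mixed.
Let the server play Forehand with probability p. Expected payoff against Wide: 8p + 1(1−p) = 7p + 1; against Body: (-2)p + 2(1−p) = −4p + 2.
Setting these equal: 7p + 1 = −4p + 2 ⇒ 11p = 1 ⇒ p = 1/11, and the value is (7)·(1/11) + 1 = 18/11.
For the receiver: with q = P(Wide), equating Forehand's and Backhand's payoffs gives 10q − 2 = −q + 2 ⇒ q = 4/11.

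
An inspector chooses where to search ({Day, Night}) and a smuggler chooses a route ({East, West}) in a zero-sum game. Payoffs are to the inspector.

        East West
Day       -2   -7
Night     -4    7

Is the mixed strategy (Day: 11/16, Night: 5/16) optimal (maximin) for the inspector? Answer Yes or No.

Against East this mix gives (11/16)·(-2) + (5/16)·(-4) = -21/8.
Against West this mix gives (11/16)·(-7) + (5/16)·7 = -21/8.
All of the smuggler's active replies (East, West) yield -21/8, and no column does worse for the inspector. The mix makes the smuggler indifferent and guarantees -21/8, so it is optimal.

Yes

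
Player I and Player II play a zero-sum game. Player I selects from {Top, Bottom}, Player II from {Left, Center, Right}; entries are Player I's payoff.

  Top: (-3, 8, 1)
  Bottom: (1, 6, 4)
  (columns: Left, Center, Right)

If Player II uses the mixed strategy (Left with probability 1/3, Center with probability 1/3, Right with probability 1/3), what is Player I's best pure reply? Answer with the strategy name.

Bottom

Expected payoff of Top: (1/3)·(-3) + (1/3)·8 + (1/3)·1 = 2.
Expected payoff of Bottom: (1/3)·1 + (1/3)·6 + (1/3)·4 = 11/3.
The largest is 11/3, so Player I's best response is Bottom.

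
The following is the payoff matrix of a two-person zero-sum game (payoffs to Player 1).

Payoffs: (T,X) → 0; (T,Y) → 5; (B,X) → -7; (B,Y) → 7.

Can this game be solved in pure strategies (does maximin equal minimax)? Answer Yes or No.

Yes

Row minima: T → 0, B → -7; maximin = 0.
Column maxima: X → 0, Y → 7; minimax = 0.
maximin = minimax = 0, so a saddle point exists.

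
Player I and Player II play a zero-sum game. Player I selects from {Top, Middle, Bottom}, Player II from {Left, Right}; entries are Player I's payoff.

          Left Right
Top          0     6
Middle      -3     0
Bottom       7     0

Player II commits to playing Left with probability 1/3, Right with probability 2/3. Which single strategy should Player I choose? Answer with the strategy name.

Expected payoff of Top: (1/3)·0 + (2/3)·6 = 4.
Expected payoff of Middle: (1/3)·(-3) + (2/3)·0 = -1.
Expected payoff of Bottom: (1/3)·7 + (2/3)·0 = 7/3.
The largest is 4, so Player I's best response is Top.

Top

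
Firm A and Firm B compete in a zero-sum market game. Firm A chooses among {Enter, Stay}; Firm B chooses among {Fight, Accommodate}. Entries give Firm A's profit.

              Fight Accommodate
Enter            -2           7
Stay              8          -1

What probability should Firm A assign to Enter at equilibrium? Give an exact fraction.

1/2

Row minima: Enter → -2, Stay → -1; maximin = -1.
Column maxima: Fight → 8, Accommodate → 7; minimax = 7.
-1 ≠ 7, so there is no saddle point; optimal play is mixed.
Let Firm A play Enter with probability p. Expected payoff against Fight: (-2)p + 8(1−p) = −10p + 8; against Accommodate: 7p + (-1)(1−p) = 8p − 1.
Setting these equal: −10p + 8 = 8p − 1 ⇒ −18p = -9 ⇒ p = 1/2, and the value is (-10)·(1/2) + 8 = 3.
For Firm B: with q = P(Fight), equating Enter's and Stay's payoffs gives −9q + 7 = 9q − 1 ⇒ q = 4/9.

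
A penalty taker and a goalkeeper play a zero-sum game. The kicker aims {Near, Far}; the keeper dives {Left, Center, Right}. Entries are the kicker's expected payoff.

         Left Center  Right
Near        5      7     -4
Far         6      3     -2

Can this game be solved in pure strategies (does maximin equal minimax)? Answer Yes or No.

Yes

Row minima: Near → -4, Far → -2; maximin = -2.
Column maxima: Left → 6, Center → 7, Right → -2; minimax = -2.
maximin = minimax = -2, so a saddle point exists.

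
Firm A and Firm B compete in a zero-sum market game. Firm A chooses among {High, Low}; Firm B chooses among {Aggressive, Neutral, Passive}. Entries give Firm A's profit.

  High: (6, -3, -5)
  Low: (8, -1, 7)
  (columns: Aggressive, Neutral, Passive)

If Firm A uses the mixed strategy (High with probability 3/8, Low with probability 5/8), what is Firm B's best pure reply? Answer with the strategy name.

If Firm B plays Aggressive, Firm A's expected payoff is (3/8)·6 + (5/8)·8 = 29/4.
If Firm B plays Neutral, Firm A's expected payoff is (3/8)·(-3) + (5/8)·(-1) = -7/4.
If Firm B plays Passive, Firm A's expected payoff is (3/8)·(-5) + (5/8)·7 = 5/2.
Firm B minimizes Firm A's payoff; the smallest is -7/4, so the best response is Neutral.

Neutral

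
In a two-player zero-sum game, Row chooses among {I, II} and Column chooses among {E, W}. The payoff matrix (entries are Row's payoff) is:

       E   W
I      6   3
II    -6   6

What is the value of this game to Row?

Row minima: I → 3, II → -6; maximin = 3.
Column maxima: E → 6, W → 6; minimax = 6.
3 ≠ 6, so there is no saddle point; optimal play is mixed.
Let Row play I with probability p. Expected payoff against E: 6p + (-6)(1−p) = 12p − 6; against W: 3p + 6(1−p) = −3p + 6.
Setting these equal: 12p − 6 = −3p + 6 ⇒ 15p = 12 ⇒ p = 4/5, and the value is (12)·(4/5) − 6 = 18/5.
For Column: with q = P(E), equating I's and II's payoffs gives 3q + 3 = −12q + 6 ⇒ q = 1/5.

18/5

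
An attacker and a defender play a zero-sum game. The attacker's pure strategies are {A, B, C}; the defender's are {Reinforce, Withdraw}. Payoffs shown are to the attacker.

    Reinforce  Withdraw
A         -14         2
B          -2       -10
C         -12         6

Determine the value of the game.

Row minima: A → -14, B → -10, C → -12; maximin = -10.
Column maxima: Reinforce → -2, Withdraw → 6; minimax = -2.
-10 ≠ -2, so there is no saddle point; optimal play is mixed.
A is strictly dominated by C, so the attacker never plays it.
On the remaining 2×2 (B, C vs Reinforce, Withdraw):
Let the attacker play B with probability p. Expected payoff against Reinforce: (-2)p + (-12)(1−p) = 10p − 12; against Withdraw: (-10)p + 6(1−p) = −16p + 6.
Setting these equal: 10p − 12 = −16p + 6 ⇒ 26p = 18 ⇒ p = 9/13, and the value is (10)·(9/13) − 12 = -66/13.
For the defender: with q = P(Reinforce), equating B's and C's payoffs gives 8q − 10 = −18q + 6 ⇒ q = 8/13.

-66/13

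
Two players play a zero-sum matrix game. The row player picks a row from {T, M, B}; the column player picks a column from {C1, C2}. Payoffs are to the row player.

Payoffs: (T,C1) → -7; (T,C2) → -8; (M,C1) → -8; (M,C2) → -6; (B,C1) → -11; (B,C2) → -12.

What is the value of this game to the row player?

Row minima: T → -8, M → -8, B → -12; maximin = -8.
Column maxima: C1 → -7, C2 → -6; minimax = -7.
-8 ≠ -7, so there is no saddle point; optimal play is mixed.
B is strictly dominated by T, so the row player never plays it.
On the remaining 2×2 (T, M vs C1, C2):
Let the row player play T with probability p. Expected payoff against C1: (-7)p + (-8)(1−p) = p − 8; against C2: (-8)p + (-6)(1−p) = −2p − 6.
Setting these equal: p − 8 = −2p − 6 ⇒ 3p = 2 ⇒ p = 2/3, and the value is (1)·(2/3) − 8 = -22/3.
For the column player: with q = P(C1), equating T's and M's payoffs gives q − 8 = −2q − 6 ⇒ q = 2/3.

-22/3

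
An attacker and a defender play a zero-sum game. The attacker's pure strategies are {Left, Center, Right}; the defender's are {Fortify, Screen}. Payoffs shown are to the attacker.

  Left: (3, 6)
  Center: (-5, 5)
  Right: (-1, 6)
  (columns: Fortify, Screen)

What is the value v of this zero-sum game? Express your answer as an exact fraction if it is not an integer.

Row minima: Left → 3, Center → -5, Right → -1; maximin = 3.
Column maxima: Fortify → 3, Screen → 6; minimax = 3.
Since maximin = minimax = 3, there is a saddle point and the value is 3.

3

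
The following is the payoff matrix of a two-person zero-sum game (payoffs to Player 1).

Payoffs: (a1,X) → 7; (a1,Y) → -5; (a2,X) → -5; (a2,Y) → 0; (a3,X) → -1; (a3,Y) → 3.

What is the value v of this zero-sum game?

Row minima: a1 → -5, a2 → -5, a3 → -1; maximin = -1.
Column maxima: X → 7, Y → 3; minimax = 3.
-1 ≠ 3, so there is no saddle point; optimal play is mixed.
a2 is strictly dominated by a3, so Player 1 never plays it.
On the remaining 2×2 (a1, a3 vs X, Y):
Let Player 1 play a1 with probability p. Expected payoff against X: 7p + (-1)(1−p) = 8p − 1; against Y: (-5)p + 3(1−p) = −8p + 3.
Setting these equal: 8p − 1 = −8p + 3 ⇒ 16p = 4 ⇒ p = 1/4, and the value is (8)·(1/4) − 1 = 1.
For Player 2: with q = P(X), equating a1's and a3's payoffs gives 12q − 5 = −4q + 3 ⇒ q = 1/2.

1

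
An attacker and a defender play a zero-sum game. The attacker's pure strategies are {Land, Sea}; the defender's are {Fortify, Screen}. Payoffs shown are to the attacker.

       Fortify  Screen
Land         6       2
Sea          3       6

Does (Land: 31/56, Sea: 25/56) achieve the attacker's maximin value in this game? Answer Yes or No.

Against Fortify this mix gives (31/56)·6 + (25/56)·3 = 261/56.
Against Screen this mix gives (31/56)·2 + (25/56)·6 = 53/14.
The defender will play Screen, holding the attacker to 53/14. Shifting weight toward the row that does better against Screen would raise this floor (the equalizing mix achieves 30/7 against both Screen and Fortify), so the proposed strategy is not optimal.

No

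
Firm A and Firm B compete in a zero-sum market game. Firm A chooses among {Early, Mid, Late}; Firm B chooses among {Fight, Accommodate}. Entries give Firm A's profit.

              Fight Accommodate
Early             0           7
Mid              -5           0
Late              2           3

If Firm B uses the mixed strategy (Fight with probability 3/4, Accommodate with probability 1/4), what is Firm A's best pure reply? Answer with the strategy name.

Expected payoff of Early: (3/4)·0 + (1/4)·7 = 7/4.
Expected payoff of Mid: (3/4)·(-5) + (1/4)·0 = -15/4.
Expected payoff of Late: (3/4)·2 + (1/4)·3 = 9/4.
The largest is 9/4, so Firm A's best response is Late.

Late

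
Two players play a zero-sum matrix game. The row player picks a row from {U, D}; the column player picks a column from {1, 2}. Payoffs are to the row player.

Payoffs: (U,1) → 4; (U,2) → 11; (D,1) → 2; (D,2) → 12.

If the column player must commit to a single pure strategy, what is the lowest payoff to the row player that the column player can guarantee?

4

Column maxima: 1 → 4, 2 → 12.
The smallest of these is 4.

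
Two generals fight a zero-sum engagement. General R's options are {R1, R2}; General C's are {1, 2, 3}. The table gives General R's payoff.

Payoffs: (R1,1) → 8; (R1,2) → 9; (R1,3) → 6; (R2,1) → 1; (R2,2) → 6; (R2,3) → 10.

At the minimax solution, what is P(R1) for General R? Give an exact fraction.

Row minima: R1 → 6, R2 → 1; maximin = 6.
Column maxima: 1 → 8, 2 → 9, 3 → 10; minimax = 8.
6 ≠ 8, so there is no saddle point; optimal play is mixed.
2 is strictly dominated by 1 (it gives General R strictly more in every row), so General C never plays it.
On the remaining 2×2 (R1, R2 vs 1, 3):
Let General R play R1 with probability p. Expected payoff against 1: 8p + 1(1−p) = 7p + 1; against 3: 6p + 10(1−p) = −4p + 10.
Setting these equal: 7p + 1 = −4p + 10 ⇒ 11p = 9 ⇒ p = 9/11, and the value is (7)·(9/11) + 1 = 74/11.
For General C: with q = P(1), equating R1's and R2's payoffs gives 2q + 6 = −9q + 10 ⇒ q = 4/11.

9/11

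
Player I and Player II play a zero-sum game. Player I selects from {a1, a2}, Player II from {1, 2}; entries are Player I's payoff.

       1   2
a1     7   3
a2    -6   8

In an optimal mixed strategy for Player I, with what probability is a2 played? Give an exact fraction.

Row minima: a1 → 3, a2 → -6; maximin = 3.
Column maxima: 1 → 7, 2 → 8; minimax = 7.
3 ≠ 7, so there is no saddle point; optimal play is mixed.
Let Player I play a1 with probability p. Expected payoff against 1: 7p + (-6)(1−p) = 13p − 6; against 2: 3p + 8(1−p) = −5p + 8.
Setting these equal: 13p − 6 = −5p + 8 ⇒ 18p = 14 ⇒ p = 7/9, and the value is (13)·(7/9) − 6 = 37/9.
For Player II: with q = P(1), equating a1's and a2's payoffs gives 4q + 3 = −14q + 8 ⇒ q = 5/18.

2/9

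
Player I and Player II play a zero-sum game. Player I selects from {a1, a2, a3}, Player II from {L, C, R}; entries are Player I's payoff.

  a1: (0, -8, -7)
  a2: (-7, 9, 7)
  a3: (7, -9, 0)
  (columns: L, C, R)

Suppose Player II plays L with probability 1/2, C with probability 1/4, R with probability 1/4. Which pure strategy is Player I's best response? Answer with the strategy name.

Expected payoff of a1: (1/2)·0 + (1/4)·(-8) + (1/4)·(-7) = -15/4.
Expected payoff of a2: (1/2)·(-7) + (1/4)·9 + (1/4)·7 = 1/2.
Expected payoff of a3: (1/2)·7 + (1/4)·(-9) + (1/4)·0 = 5/4.
The largest is 5/4, so Player I's best response is a3.

a3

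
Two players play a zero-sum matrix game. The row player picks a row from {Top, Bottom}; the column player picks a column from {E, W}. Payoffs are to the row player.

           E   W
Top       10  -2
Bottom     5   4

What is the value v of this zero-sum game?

Row minima: Top → -2, Bottom → 4; maximin = 4.
Column maxima: E → 10, W → 4; minimax = 4.
Since maximin = minimax = 4, there is a saddle point and the value is 4.

4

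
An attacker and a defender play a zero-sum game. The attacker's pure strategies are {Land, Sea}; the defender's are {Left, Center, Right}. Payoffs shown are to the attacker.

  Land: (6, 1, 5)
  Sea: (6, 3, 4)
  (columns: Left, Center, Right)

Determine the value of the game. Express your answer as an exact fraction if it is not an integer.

3

Row minima: Land → 1, Sea → 3; maximin = 3.
Column maxima: Left → 6, Center → 3, Right → 5; minimax = 3.
Since maximin = minimax = 3, there is a saddle point and the value is 3.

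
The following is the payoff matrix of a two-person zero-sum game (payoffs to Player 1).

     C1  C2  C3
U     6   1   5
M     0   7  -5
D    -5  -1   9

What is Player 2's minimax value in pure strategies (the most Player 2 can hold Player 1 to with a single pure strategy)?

6

Column maxima: C1 → 6, C2 → 7, C3 → 9.
The smallest of these is 6.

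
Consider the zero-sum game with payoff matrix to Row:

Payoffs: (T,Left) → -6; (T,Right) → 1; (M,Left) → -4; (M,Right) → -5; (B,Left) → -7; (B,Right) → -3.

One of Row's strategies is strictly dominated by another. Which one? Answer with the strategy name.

B

T gives a strictly higher payoff than B against every column: -6 > -7, 1 > -3.
So B is strictly dominated and Row never plays it.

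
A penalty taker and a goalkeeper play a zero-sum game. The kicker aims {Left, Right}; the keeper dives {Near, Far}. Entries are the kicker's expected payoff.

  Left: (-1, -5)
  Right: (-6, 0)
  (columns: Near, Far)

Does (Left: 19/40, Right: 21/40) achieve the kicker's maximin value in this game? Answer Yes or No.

No

Against Near this mix gives (19/40)·(-1) + (21/40)·(-6) = -29/8.
Against Far this mix gives (19/40)·(-5) + (21/40)·0 = -19/8.
The keeper will play Near, holding the kicker to -29/8. Shifting weight toward the row that does better against Near would raise this floor (the equalizing mix achieves -3 against both Near and Far), so the proposed strategy is not optimal.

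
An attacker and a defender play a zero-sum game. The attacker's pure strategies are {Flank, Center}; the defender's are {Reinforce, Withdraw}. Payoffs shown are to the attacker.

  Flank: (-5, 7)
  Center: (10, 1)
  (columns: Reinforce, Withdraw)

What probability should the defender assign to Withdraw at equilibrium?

Row minima: Flank → -5, Center → 1; maximin = 1.
Column maxima: Reinforce → 10, Withdraw → 7; minimax = 7.
1 ≠ 7, so there is no saddle point; optimal play is mixed.
Let the attacker play Flank with probability p. Expected payoff against Reinforce: (-5)p + 10(1−p) = −15p + 10; against Withdraw: 7p + 1(1−p) = 6p + 1.
Setting these equal: −15p + 10 = 6p + 1 ⇒ −21p = -9 ⇒ p = 3/7, and the value is (-15)·(3/7) + 10 = 25/7.
For the defender: with q = P(Reinforce), equating Flank's and Center's payoffs gives −12q + 7 = 9q + 1 ⇒ q = 2/7.

5/7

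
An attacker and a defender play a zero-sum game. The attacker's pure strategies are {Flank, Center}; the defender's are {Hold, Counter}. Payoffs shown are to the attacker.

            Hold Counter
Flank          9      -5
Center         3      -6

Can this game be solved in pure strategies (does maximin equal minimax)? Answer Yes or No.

Yes

Row minima: Flank → -5, Center → -6; maximin = -5.
Column maxima: Hold → 9, Counter → -5; minimax = -5.
maximin = minimax = -5, so a saddle point exists.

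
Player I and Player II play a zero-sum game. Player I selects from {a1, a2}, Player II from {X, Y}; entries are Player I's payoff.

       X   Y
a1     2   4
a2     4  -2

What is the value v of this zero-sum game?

Row minima: a1 → 2, a2 → -2; maximin = 2.
Column maxima: X → 4, Y → 4; minimax = 4.
2 ≠ 4, so there is no saddle point; optimal play is mixed.
Let Player I play a1 with probability p. Expected payoff against X: 2p + 4(1−p) = −2p + 4; against Y: 4p + (-2)(1−p) = 6p − 2.
Setting these equal: −2p + 4 = 6p − 2 ⇒ −8p = -6 ⇒ p = 3/4, and the value is (-2)·(3/4) + 4 = 5/2.
For Player II: with q = P(X), equating a1's and a2's payoffs gives −2q + 4 = 6q − 2 ⇒ q = 3/4.

5/2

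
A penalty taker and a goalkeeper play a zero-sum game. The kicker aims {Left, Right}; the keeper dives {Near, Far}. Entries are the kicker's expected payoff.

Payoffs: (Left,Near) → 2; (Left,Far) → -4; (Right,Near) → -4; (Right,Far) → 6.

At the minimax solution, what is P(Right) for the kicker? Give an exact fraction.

Row minima: Left → -4, Right → -4; maximin = -4.
Column maxima: Near → 2, Far → 6; minimax = 2.
-4 ≠ 2, so there is no saddle point; optimal play is mixed.
Let the kicker play Left with probability p. Expected payoff against Near: 2p + (-4)(1−p) = 6p − 4; against Far: (-4)p + 6(1−p) = −10p + 6.
Setting these equal: 6p − 4 = −10p + 6 ⇒ 16p = 10 ⇒ p = 5/8, and the value is (6)·(5/8) − 4 = -1/4.
For the keeper: with q = P(Near), equating Left's and Right's payoffs gives 6q − 4 = −10q + 6 ⇒ q = 5/8.

3/8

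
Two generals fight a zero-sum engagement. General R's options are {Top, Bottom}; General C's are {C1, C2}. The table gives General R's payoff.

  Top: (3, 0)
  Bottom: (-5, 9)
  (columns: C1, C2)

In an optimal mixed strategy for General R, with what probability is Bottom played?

Row minima: Top → 0, Bottom → -5; maximin = 0.
Column maxima: C1 → 3, C2 → 9; minimax = 3.
0 ≠ 3, so there is no saddle point; optimal play is mixed.
Let General R play Top with probability p. Expected payoff against C1: 3p + (-5)(1−p) = 8p − 5; against C2: 0p + 9(1−p) = −9p + 9.
Setting these equal: 8p − 5 = −9p + 9 ⇒ 17p = 14 ⇒ p = 14/17, and the value is (8)·(14/17) − 5 = 27/17.
For General C: with q = P(C1), equating Top's and Bottom's payoffs gives 3q = −14q + 9 ⇒ q = 9/17.

3/17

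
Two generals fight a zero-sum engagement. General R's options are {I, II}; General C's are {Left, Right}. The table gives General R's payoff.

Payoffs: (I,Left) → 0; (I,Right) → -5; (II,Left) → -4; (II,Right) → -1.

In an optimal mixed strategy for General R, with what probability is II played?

Row minima: I → -5, II → -4; maximin = -4.
Column maxima: Left → 0, Right → -1; minimax = -1.
-4 ≠ -1, so there is no saddle point; optimal play is mixed.
Let General R play I with probability p. Expected payoff against Left: 0p + (-4)(1−p) = 4p − 4; against Right: (-5)p + (-1)(1−p) = −4p − 1.
Setting these equal: 4p − 4 = −4p − 1 ⇒ 8p = 3 ⇒ p = 3/8, and the value is (4)·(3/8) − 4 = -5/2.
For General C: with q = P(Left), equating I's and II's payoffs gives 5q − 5 = −3q − 1 ⇒ q = 1/2.

5/8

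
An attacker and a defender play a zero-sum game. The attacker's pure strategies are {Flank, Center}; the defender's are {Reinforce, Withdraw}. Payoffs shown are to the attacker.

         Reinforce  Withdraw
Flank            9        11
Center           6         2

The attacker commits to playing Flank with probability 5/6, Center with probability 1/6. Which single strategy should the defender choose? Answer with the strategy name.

Reinforce

If the defender plays Reinforce, the attacker's expected payoff is (5/6)·9 + (1/6)·6 = 17/2.
If the defender plays Withdraw, the attacker's expected payoff is (5/6)·11 + (1/6)·2 = 19/2.
The defender minimizes the attacker's payoff; the smallest is 17/2, so the best response is Reinforce.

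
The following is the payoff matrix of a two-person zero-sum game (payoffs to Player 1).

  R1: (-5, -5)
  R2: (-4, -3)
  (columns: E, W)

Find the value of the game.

-4

Row minima: R1 → -5, R2 → -4; maximin = -4.
Column maxima: E → -4, W → -3; minimax = -4.
Since maximin = minimax = -4, there is a saddle point and the value is -4.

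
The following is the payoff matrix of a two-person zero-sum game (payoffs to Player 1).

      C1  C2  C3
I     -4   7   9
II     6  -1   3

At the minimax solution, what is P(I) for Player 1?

7/18

Row minima: I → -4, II → -1; maximin = -1.
Column maxima: C1 → 6, C2 → 7, C3 → 9; minimax = 6.
-1 ≠ 6, so there is no saddle point; optimal play is mixed.
C3 is strictly dominated by C2 (it gives Player 1 strictly more in every row), so Player 2 never plays it.
On the remaining 2×2 (I, II vs C1, C2):
Let Player 1 play I with probability p. Expected payoff against C1: (-4)p + 6(1−p) = −10p + 6; against C2: 7p + (-1)(1−p) = 8p − 1.
Setting these equal: −10p + 6 = 8p − 1 ⇒ −18p = -7 ⇒ p = 7/18, and the value is (-10)·(7/18) + 6 = 19/9.
For Player 2: with q = P(C1), equating I's and II's payoffs gives −11q + 7 = 7q − 1 ⇒ q = 4/9.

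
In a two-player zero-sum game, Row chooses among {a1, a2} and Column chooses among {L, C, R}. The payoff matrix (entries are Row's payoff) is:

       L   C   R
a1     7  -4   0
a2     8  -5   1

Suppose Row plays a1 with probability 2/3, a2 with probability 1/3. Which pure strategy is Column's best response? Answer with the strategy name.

C

If Column plays L, Row's expected payoff is (2/3)·7 + (1/3)·8 = 22/3.
If Column plays C, Row's expected payoff is (2/3)·(-4) + (1/3)·(-5) = -13/3.
If Column plays R, Row's expected payoff is (2/3)·0 + (1/3)·1 = 1/3.
Column minimizes Row's payoff; the smallest is -13/3, so the best response is C.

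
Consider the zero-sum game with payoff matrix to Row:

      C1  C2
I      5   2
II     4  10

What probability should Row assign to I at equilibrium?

2/3

Row minima: I → 2, II → 4; maximin = 4.
Column maxima: C1 → 5, C2 → 10; minimax = 5.
4 ≠ 5, so there is no saddle point; optimal play is mixed.
Let Row play I with probability p. Expected payoff against C1: 5p + 4(1−p) = p + 4; against C2: 2p + 10(1−p) = −8p + 10.
Setting these equal: p + 4 = −8p + 10 ⇒ 9p = 6 ⇒ p = 2/3, and the value is (1)·(2/3) + 4 = 14/3.
For Column: with q = P(C1), equating I's and II's payoffs gives 3q + 2 = −6q + 10 ⇒ q = 8/9.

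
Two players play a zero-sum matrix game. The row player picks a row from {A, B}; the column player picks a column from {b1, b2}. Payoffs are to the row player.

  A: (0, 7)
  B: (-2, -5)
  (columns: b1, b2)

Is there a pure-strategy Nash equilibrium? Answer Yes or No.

Row minima: A → 0, B → -5; maximin = 0.
Column maxima: b1 → 0, b2 → 7; minimax = 0.
maximin = minimax = 0, so a saddle point exists.

Yes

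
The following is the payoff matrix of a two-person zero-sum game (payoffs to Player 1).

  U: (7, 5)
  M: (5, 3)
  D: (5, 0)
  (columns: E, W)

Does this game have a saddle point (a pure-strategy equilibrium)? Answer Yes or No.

Row minima: U → 5, M → 3, D → 0; maximin = 5.
Column maxima: E → 7, W → 5; minimax = 5.
maximin = minimax = 5, so a saddle point exists.

Yes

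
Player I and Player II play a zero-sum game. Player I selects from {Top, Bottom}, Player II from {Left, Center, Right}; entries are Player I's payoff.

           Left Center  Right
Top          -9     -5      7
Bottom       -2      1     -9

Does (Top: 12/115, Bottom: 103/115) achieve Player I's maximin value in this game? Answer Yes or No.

Against Left this mix gives (12/115)·(-9) + (103/115)·(-2) = -314/115.
Against Center this mix gives (12/115)·(-5) + (103/115)·1 = 43/115.
Against Right this mix gives (12/115)·7 + (103/115)·(-9) = -843/115.
Player II will play Right, holding Player I to -843/115. Shifting weight toward the row that does better against Right would raise this floor (the equalizing mix achieves -95/23 against both Right and Left), so the proposed strategy is not optimal.

No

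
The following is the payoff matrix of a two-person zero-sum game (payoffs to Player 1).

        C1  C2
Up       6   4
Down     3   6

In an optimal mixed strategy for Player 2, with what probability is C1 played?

Row minima: Up → 4, Down → 3; maximin = 4.
Column maxima: C1 → 6, C2 → 6; minimax = 6.
4 ≠ 6, so there is no saddle point; optimal play is mixed.
Let Player 1 play Up with probability p. Expected payoff against C1: 6p + 3(1−p) = 3p + 3; against C2: 4p + 6(1−p) = −2p + 6.
Setting these equal: 3p + 3 = −2p + 6 ⇒ 5p = 3 ⇒ p = 3/5, and the value is (3)·(3/5) + 3 = 24/5.
For Player 2: with q = P(C1), equating Up's and Down's payoffs gives 2q + 4 = −3q + 6 ⇒ q = 2/5.

2/5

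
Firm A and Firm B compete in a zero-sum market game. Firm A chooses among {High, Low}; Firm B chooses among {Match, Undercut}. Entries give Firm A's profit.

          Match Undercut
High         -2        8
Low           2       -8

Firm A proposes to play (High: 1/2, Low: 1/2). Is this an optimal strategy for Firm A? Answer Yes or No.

Yes

Against Match this mix gives (1/2)·(-2) + (1/2)·2 = 0.
Against Undercut this mix gives (1/2)·8 + (1/2)·(-8) = 0.
All of Firm B's active replies (Match, Undercut) yield 0, and no column does worse for Firm A. The mix makes Firm B indifferent and guarantees 0, so it is optimal.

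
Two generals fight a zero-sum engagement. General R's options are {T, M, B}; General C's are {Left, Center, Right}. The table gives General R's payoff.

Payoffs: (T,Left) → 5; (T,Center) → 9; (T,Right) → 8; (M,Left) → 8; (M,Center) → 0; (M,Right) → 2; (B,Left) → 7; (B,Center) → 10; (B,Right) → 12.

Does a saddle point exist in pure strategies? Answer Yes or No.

Row minima: T → 5, M → 0, B → 7; maximin = 7.
Column maxima: Left → 8, Center → 10, Right → 12; minimax = 8.
7 ≠ 8, so no pure-strategy equilibrium exists.

No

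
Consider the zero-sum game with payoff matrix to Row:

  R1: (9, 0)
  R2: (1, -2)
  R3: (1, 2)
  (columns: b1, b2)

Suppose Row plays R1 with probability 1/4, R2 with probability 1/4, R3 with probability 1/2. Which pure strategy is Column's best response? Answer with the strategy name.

b2

If Column plays b1, Row's expected payoff is (1/4)·9 + (1/4)·1 + (1/2)·1 = 3.
If Column plays b2, Row's expected payoff is (1/4)·0 + (1/4)·(-2) + (1/2)·2 = 1/2.
Column minimizes Row's payoff; the smallest is 1/2, so the best response is b2.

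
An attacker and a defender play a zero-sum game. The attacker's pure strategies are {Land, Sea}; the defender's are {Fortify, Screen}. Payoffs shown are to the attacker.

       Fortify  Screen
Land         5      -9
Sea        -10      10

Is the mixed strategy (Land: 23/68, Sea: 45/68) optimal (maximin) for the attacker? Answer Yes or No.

No

Against Fortify this mix gives (23/68)·5 + (45/68)·(-10) = -335/68.
Against Screen this mix gives (23/68)·(-9) + (45/68)·10 = 243/68.
The defender will play Fortify, holding the attacker to -335/68. Shifting weight toward the row that does better against Fortify would raise this floor (the equalizing mix achieves -20/17 against both Fortify and Screen), so the proposed strategy is not optimal.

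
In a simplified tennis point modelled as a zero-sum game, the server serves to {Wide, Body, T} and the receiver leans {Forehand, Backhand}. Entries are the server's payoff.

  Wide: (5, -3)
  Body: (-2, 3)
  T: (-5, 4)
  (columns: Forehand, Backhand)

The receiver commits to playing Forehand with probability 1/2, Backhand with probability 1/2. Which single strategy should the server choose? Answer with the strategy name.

Expected payoff of Wide: (1/2)·5 + (1/2)·(-3) = 1.
Expected payoff of Body: (1/2)·(-2) + (1/2)·3 = 1/2.
Expected payoff of T: (1/2)·(-5) + (1/2)·4 = -1/2.
The largest is 1, so the server's best response is Wide.

Wide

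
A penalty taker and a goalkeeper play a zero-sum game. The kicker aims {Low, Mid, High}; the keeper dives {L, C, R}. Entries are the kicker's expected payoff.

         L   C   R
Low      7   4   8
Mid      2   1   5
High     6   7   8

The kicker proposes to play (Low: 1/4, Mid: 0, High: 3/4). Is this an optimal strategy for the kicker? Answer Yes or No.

Against L this mix gives (1/4)·7 + (3/4)·6 = 25/4.
Against C this mix gives (1/4)·4 + (3/4)·7 = 25/4.
Against R this mix gives (1/4)·8 + (3/4)·8 = 8.
All of the keeper's active replies (L, C) yield 25/4, and no column does worse for the kicker. The mix makes the keeper indifferent and guarantees 25/4, so it is optimal.

Yes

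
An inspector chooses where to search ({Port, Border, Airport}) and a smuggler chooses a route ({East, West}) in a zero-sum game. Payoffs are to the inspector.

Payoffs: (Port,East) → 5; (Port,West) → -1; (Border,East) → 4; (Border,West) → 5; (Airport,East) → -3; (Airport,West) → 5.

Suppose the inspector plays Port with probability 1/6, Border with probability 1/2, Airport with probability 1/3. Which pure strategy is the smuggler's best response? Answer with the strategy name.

East

If the smuggler plays East, the inspector's expected payoff is (1/6)·5 + (1/2)·4 + (1/3)·(-3) = 11/6.
If the smuggler plays West, the inspector's expected payoff is (1/6)·(-1) + (1/2)·5 + (1/3)·5 = 4.
The smuggler minimizes the inspector's payoff; the smallest is 11/6, so the best response is East.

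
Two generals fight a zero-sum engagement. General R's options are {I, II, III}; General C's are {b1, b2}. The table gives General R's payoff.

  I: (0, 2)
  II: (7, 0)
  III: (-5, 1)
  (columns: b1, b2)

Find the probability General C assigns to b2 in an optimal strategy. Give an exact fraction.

7/9

Row minima: I → 0, II → 0, III → -5; maximin = 0.
Column maxima: b1 → 7, b2 → 2; minimax = 2.
0 ≠ 2, so there is no saddle point; optimal play is mixed.
III is strictly dominated by I, so General R never plays it.
On the remaining 2×2 (I, II vs b1, b2):
Let General R play I with probability p. Expected payoff against b1: 0p + 7(1−p) = −7p + 7; against b2: 2p + 0(1−p) = 2p.
Setting these equal: −7p + 7 = 2p ⇒ −9p = -7 ⇒ p = 7/9, and the value is (-7)·(7/9) + 7 = 14/9.
For General C: with q = P(b1), equating I's and II's payoffs gives −2q + 2 = 7q ⇒ q = 2/9.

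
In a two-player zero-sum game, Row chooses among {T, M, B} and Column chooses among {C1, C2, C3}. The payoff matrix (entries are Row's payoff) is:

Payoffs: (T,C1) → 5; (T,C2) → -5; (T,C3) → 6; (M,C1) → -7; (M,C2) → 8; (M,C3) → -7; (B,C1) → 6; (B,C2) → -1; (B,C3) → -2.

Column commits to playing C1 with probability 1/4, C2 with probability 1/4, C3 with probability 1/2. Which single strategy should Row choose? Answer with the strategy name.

Expected payoff of T: (1/4)·5 + (1/4)·(-5) + (1/2)·6 = 3.
Expected payoff of M: (1/4)·(-7) + (1/4)·8 + (1/2)·(-7) = -13/4.
Expected payoff of B: (1/4)·6 + (1/4)·(-1) + (1/2)·(-2) = 1/4.
The largest is 3, so Row's best response is T.

T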